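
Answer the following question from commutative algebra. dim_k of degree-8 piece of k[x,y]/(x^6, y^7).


k[x,y], I = (x^6, y^7), d = 8
Need i < 6 and d-i < 7.
Range: 2 <= i <= 5.
H(8) = 4


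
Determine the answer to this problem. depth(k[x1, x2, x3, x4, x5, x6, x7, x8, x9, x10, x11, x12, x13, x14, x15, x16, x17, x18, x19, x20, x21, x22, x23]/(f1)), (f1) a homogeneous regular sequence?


depth(R)=23
depth(R/I)=23-1=22


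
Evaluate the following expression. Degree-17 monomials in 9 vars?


C(d+n-1,n-1)=C(25,8)=1081575


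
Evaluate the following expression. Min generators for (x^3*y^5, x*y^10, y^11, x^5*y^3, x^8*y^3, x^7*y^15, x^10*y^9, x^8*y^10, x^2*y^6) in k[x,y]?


Remove redundant (divisible by others).
x^8*y^10 redundant.
x^8*y^3 redundant.
x^10*y^9 redundant.
x^7*y^15 redundant.
Min: x^5*y^3, x^3*y^5, x^2*y^6, x*y^10, y^11
Count=5


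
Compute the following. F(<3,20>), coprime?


gcd(3,20)=1 => F=ab-a-b=3*20-3-20=60-23=37


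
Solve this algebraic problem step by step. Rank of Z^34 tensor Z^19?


rank(M(x)N) = rank(M)*rank(N)
34*19 = 646


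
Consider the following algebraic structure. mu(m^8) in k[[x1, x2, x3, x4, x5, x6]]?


C(n+d-1,d)=C(13,8)=1287


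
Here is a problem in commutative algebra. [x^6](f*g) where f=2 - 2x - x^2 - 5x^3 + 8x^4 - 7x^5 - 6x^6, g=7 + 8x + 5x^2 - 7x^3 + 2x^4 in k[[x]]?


[x^6] = sum a_i*b_j, i+j=6
  -1*2=-2
  -5*-7=35
  8*5=40
  -7*8=-56
  -6*7=-42
Sum=-25


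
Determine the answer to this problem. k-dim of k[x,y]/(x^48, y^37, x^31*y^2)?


k[x,y]/I, I = (x^48, y^37, x^31*y^2)
Rect: 48x37=1776. Corner: (48-31)x(37-2)=595.
dim = 1776-595 = 1181


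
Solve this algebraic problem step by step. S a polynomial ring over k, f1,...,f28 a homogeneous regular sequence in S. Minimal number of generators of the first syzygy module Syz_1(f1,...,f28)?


Regular sequence => Koszul complex is the minimal free resolution.
Syz_1 minimally generated by Koszul relations f_i*e_j - f_j*e_i (i<j): mu(Syz_1) = beta_2 = C(m,2) = m(m-1)/2
m=28
28*27/2 = 378


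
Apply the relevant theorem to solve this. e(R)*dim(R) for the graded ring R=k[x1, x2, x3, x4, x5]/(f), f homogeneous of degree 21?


e(R)=deg(f)=21, dim(R)=5-1=4
e*dim=21*4=84


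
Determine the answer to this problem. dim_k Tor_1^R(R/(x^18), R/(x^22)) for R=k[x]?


Tor_1(R/I,R/J)=(I cap J)/IJ=(x^22)/(x^40)
dim=40-22=min(18,22)=18


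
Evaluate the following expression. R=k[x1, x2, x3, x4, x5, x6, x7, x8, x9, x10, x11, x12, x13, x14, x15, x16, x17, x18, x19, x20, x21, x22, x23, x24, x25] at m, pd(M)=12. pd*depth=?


pd+depth=25
depth=25-12=13
pd*depth=12*13=156


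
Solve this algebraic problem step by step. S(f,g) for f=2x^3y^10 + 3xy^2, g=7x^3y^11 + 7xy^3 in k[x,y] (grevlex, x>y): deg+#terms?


LT(f)=2x^3y^10, LT(g)=7x^3y^11
lcm(LM)=x^3y^11
S(f,g) (scaled by 14 to clear denominators) = 7y*f - 2*g = 7xy^3
1 terms, deg 4.
4+1=5


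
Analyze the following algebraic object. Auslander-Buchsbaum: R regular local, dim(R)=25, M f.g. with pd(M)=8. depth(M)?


pd+depth=depth(R)=25
depth=25-8=17


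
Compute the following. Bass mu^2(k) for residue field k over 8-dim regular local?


C(n,i)=C(8,2)=28


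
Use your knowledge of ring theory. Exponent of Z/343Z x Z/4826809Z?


Exponent = lcm of the cyclic orders; pairwise coprime => product.
7^3*13^6=343*4826809=1655595487


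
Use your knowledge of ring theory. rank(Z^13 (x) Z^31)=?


rank(M(x)N) = rank(M)*rank(N)
13*31 = 403


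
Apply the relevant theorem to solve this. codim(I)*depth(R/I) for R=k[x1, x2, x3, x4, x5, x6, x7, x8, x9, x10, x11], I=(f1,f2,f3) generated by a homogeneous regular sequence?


codim=3, depth=dim(R/I)=11-3=8
Product=3*8=24


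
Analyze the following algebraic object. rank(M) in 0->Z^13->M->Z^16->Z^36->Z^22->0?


Alt sum=0:
(-1)^0*13 + (-1)^1*? + (-1)^2*16 + (-1)^3*36 + (-1)^4*22=0
rank(M)=15


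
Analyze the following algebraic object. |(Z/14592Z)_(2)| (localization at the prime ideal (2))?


2-primary part: 14592=2^8*57
Size=2^8=256


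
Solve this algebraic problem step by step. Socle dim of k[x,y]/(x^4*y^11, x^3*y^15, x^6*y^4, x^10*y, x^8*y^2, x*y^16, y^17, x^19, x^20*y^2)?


Socle = ann(m) = span of standard monomials u with x*u, y*u in I (staircase corners).
Redundant generators: x^20*y^2
Minimal generators: x^19, x^10*y, x^8*y^2, x^6*y^4, x^4*y^11, x^3*y^15, x*y^16, y^17
Corners: y^16, x^2y^15, x^3y^14, x^5y^10, x^7y^3, x^9y, x^18
Socle dim=7


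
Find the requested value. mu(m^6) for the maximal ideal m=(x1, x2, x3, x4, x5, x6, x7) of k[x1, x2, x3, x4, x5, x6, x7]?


Graded Nakayama: mu(m^d) = dim_k (m^d/m^(d+1)) = #degree-6 monomials in 7 vars
C(n+d-1,d)=C(12,6)=924


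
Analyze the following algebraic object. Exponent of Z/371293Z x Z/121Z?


Exponent = lcm of the cyclic orders; pairwise coprime => product.
13^5*11^2=371293*121=44926453


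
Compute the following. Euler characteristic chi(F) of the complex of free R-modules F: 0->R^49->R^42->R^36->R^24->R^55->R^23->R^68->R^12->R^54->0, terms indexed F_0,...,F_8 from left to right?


chi = sum (-1)^i * rank:
(-1)^0*49=49
(-1)^1*42=-42
(-1)^2*36=36
(-1)^3*24=-24
(-1)^4*55=55
(-1)^5*23=-23
(-1)^6*68=68
(-1)^7*12=-12
(-1)^8*54=54
chi=161


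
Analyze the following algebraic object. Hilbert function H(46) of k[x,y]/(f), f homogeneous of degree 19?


H(t)=d for t>=d-1.
d=19, t=46
H(46)=19


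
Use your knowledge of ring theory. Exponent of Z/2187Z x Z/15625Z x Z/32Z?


Exponent = lcm of the cyclic orders; pairwise coprime => product.
3^7*5^6*2^5=2187*15625*32=1093500000


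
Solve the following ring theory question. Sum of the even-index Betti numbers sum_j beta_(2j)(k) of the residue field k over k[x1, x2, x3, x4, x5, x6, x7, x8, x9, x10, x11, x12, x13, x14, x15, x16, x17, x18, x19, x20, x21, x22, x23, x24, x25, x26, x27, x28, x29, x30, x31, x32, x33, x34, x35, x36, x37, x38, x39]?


Koszul resolution: beta_i(k)=C(n,i), n=39
sum_even C(39,i) = 2^(n-1) = 2^38 = 274877906944


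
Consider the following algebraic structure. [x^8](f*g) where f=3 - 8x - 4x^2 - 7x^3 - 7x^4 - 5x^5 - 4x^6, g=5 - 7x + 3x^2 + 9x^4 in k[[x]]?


[x^8] = sum a_i*b_j, i+j=8
  -7*9=-63
  -4*3=-12
Sum=-75


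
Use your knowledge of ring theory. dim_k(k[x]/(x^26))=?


Basis: 1,x,...,x^25
dim=26


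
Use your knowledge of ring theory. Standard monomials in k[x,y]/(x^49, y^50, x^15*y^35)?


k[x,y]/I, I = (x^49, y^50, x^15*y^35)
Rect: 49x50=2450. Corner: (49-15)x(50-35)=510.
dim = 2450-510 = 1940


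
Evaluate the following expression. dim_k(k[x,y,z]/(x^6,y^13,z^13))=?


Basis: x^iy^jz^k, i<6,j<13,k<13
6*13*13=1014


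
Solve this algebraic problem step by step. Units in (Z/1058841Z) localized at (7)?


Local ring = Z/117649Z.
phi(117649) = 7^5*(7-1) = 100842


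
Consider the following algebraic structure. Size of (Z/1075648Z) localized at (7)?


7-primary part: 1075648=7^5*64
Size=7^5=16807


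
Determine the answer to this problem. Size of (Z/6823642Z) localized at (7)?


7-primary part: 6823642=7^6*58
Size=7^6=117649


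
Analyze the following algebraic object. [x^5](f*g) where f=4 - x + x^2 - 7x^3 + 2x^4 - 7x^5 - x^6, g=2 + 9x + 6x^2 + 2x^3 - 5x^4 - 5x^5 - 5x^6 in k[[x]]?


[x^5] = sum a_i*b_j, i+j=5
  4*-5=-20
  -1*-5=5
  1*2=2
  -7*6=-42
  2*9=18
  -7*2=-14
Sum=-51


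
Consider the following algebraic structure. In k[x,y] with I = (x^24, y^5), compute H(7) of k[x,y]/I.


k[x,y], I = (x^24, y^5), d = 7
Need i < 24 and d-i < 5.
Range: 3 <= i <= 7.
H(7) = 5


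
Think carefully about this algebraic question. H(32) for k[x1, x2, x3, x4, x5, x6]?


C(d+n-1,n-1)=C(37,5)=435897


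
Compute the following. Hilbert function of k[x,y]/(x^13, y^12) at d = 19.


k[x,y], I = (x^13, y^12), d = 19
Need i < 13 and d-i < 12.
Range: 8 <= i <= 12.
H(19) = 5


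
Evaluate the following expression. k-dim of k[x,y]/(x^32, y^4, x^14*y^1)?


k[x,y]/I, I = (x^32, y^4, x^14*y^1)
Rect: 32x4=128. Corner: (32-14)x(4-1)=54.
dim = 128-54 = 74


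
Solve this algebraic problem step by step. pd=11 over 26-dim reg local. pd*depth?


pd+depth=26
depth=26-11=15
pd*depth=11*15=165


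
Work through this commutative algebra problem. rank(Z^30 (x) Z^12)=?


rank(M(x)N) = rank(M)*rank(N)
30*12 = 360


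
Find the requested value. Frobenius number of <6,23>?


gcd(6,23)=1 => F=ab-a-b=6*23-6-23=138-29=109


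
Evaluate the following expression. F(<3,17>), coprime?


gcd(3,17)=1 => F=ab-a-b=3*17-3-17=51-20=31


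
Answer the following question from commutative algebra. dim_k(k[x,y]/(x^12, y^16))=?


Basis: x^i*y^j, i<12, j<16
12*16=192


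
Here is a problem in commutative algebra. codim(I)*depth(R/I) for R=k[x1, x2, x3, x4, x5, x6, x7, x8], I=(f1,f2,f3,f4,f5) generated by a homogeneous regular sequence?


codim=5, depth=dim(R/I)=8-5=3
Product=5*3=15


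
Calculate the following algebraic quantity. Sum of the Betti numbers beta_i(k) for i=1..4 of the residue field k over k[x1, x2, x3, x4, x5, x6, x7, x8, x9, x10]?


Koszul resolution: beta_i(k)=C(n,i), n=10
C(10,1)=10, C(10,2)=45, C(10,3)=120, C(10,4)=210
Sum=385


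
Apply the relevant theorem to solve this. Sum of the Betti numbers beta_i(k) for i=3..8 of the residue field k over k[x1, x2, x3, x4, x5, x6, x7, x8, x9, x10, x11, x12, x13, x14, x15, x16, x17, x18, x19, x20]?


Koszul resolution: beta_i(k)=C(n,i), n=20
C(20,3)=1140, C(20,4)=4845, C(20,5)=15504, C(20,6)=38760, C(20,7)=77520, C(20,8)=125970
Sum=263739


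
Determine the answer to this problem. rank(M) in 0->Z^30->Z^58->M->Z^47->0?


Alt sum=0:
(-1)^0*30 + (-1)^1*58 + (-1)^2*? + (-1)^3*47=0
rank(M)=75


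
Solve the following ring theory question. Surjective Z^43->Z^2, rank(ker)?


rank(ker) = 43-2 = 41


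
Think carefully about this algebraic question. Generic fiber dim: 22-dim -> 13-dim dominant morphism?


dim(fiber)=dim(X)-dim(Y)=22-13=9


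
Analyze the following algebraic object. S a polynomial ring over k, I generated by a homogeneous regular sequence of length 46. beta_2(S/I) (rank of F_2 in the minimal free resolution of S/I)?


Regular sequence => Koszul complex is the minimal free resolution.
Syz_1 minimally generated by Koszul relations f_i*e_j - f_j*e_i (i<j): mu(Syz_1) = beta_2 = C(m,2) = m(m-1)/2
m=46
46*45/2 = 1035


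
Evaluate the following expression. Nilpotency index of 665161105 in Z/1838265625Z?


665161105^k mod 1838265625:
k=1: 665161105
k=2: 991617900
k=3: 1220951375
k=4: 759316250
k=5: 945393750
k=6: 0
First zero at k = 6


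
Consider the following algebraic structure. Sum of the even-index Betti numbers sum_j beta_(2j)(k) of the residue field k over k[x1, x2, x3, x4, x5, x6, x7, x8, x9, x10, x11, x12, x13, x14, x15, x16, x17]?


Koszul resolution: beta_i(k)=C(n,i), n=17
sum_even C(17,i) = 2^(n-1) = 2^16 = 65536


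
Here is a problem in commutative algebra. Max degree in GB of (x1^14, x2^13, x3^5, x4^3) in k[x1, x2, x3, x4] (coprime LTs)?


Pure powers, coprime LTs => already GB.
Degrees: 14, 13, 5, 3
Max=14


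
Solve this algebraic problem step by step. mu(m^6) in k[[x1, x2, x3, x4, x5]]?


C(n+d-1,d)=C(10,6)=210


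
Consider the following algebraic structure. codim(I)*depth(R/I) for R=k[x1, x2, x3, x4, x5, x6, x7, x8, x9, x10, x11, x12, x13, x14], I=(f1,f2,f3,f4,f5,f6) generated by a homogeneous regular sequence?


codim=6, depth=dim(R/I)=14-6=8
Product=6*8=48


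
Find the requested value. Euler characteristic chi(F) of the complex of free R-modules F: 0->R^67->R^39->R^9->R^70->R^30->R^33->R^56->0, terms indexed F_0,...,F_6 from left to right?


chi = sum (-1)^i * rank:
(-1)^0*67=67
(-1)^1*39=-39
(-1)^2*9=9
(-1)^3*70=-70
(-1)^4*30=30
(-1)^5*33=-33
(-1)^6*56=56
chi=20


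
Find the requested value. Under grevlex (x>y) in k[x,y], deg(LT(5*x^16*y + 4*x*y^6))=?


LT: 5*x^16*y
deg_x=16, deg_y=1
Total=16+1=17


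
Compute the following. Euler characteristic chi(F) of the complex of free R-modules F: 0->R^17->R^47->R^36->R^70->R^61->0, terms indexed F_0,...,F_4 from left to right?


chi = sum (-1)^i * rank:
(-1)^0*17=17
(-1)^1*47=-47
(-1)^2*36=36
(-1)^3*70=-70
(-1)^4*61=61
chi=-3


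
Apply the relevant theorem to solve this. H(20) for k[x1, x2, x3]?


C(d+n-1,n-1)=C(22,2)=231


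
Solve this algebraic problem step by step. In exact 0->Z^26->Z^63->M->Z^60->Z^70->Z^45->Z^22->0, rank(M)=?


Alt sum=0:
(-1)^0*26 + (-1)^1*63 + (-1)^2*? + (-1)^3*60 + (-1)^4*70 + (-1)^5*45 + (-1)^6*22=0
rank(M)=50


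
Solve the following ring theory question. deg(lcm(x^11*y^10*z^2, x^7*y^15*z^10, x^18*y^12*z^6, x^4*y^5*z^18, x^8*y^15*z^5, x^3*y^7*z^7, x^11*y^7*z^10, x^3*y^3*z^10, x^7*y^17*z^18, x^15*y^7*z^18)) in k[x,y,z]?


lcm = componentwise max:
x: max(11,7,18,4,8,3,11,3,7,15)=18
y: max(10,15,12,5,15,7,7,3,17,7)=17
z: max(2,10,6,18,5,7,10,10,18,18)=18
Total=18+17+18=53


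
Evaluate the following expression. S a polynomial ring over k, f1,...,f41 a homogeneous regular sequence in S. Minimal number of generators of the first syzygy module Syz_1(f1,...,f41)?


Regular sequence => Koszul complex is the minimal free resolution.
Syz_1 minimally generated by Koszul relations f_i*e_j - f_j*e_i (i<j): mu(Syz_1) = beta_2 = C(m,2) = m(m-1)/2
m=41
41*40/2 = 820


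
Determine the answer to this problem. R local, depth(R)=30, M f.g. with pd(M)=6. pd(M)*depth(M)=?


pd+depth=30
depth=30-6=24
pd*depth=6*24=144


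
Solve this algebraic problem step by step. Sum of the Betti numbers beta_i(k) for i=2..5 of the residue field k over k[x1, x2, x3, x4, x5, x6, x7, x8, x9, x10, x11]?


Koszul resolution: beta_i(k)=C(n,i), n=11
C(11,2)=55, C(11,3)=165, C(11,4)=330, C(11,5)=462
Sum=1012


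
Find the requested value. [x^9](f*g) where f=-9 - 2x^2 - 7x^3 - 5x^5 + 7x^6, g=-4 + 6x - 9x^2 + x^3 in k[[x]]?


[x^9] = sum a_i*b_j, i+j=9
  7*1=7
Sum=7


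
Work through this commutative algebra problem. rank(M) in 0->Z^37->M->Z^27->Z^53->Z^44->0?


Alt sum=0:
(-1)^0*37 + (-1)^1*? + (-1)^2*27 + (-1)^3*53 + (-1)^4*44=0
rank(M)=55


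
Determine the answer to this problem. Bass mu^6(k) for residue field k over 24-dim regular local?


C(n,i)=C(24,6)=134596


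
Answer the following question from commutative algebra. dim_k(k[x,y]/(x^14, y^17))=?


Basis: x^i*y^j, i<14, j<17
14*17=238


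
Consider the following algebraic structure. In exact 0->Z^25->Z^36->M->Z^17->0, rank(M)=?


Alt sum=0:
(-1)^0*25 + (-1)^1*36 + (-1)^2*? + (-1)^3*17=0
rank(M)=28


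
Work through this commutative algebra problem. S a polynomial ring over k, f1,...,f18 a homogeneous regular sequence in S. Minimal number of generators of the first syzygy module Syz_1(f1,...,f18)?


Regular sequence => Koszul complex is the minimal free resolution.
Syz_1 minimally generated by Koszul relations f_i*e_j - f_j*e_i (i<j): mu(Syz_1) = beta_2 = C(m,2) = m(m-1)/2
m=18
18*17/2 = 153


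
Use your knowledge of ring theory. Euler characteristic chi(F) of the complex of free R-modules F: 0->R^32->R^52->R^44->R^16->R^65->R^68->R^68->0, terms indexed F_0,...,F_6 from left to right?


chi = sum (-1)^i * rank:
(-1)^0*32=32
(-1)^1*52=-52
(-1)^2*44=44
(-1)^3*16=-16
(-1)^4*65=65
(-1)^5*68=-68
(-1)^6*68=68
chi=73


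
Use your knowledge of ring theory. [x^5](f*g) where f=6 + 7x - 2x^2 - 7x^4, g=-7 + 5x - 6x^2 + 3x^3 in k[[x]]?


[x^5] = sum a_i*b_j, i+j=5
  -2*3=-6
  -7*5=-35
Sum=-41


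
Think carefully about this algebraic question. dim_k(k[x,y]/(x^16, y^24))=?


Basis: x^i*y^j, i<16, j<24
16*24=384


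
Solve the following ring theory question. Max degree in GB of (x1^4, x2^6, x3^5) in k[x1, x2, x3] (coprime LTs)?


Pure powers, coprime LTs => already GB.
Degrees: 4, 6, 5
Max=6


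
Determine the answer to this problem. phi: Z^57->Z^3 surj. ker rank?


rank(ker) = 57-3 = 54


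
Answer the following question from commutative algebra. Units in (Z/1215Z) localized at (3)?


Local ring = Z/243Z.
phi(243) = 3^4*(3-1) = 162


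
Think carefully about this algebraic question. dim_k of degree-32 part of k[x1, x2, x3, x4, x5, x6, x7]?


C(d+n-1,n-1)=C(38,6)=2760681


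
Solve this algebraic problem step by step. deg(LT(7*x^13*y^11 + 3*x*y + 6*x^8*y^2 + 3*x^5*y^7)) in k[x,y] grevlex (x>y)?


LT: 7*x^13*y^11
deg_x=13, deg_y=11
Total=13+11=24


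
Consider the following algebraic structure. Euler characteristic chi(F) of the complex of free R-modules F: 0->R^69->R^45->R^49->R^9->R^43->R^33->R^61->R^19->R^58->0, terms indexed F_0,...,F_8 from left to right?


chi = sum (-1)^i * rank:
(-1)^0*69=69
(-1)^1*45=-45
(-1)^2*49=49
(-1)^3*9=-9
(-1)^4*43=43
(-1)^5*33=-33
(-1)^6*61=61
(-1)^7*19=-19
(-1)^8*58=58
chi=174


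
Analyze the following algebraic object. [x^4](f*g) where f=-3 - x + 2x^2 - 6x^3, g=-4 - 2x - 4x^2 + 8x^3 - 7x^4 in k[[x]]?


[x^4] = sum a_i*b_j, i+j=4
  -3*-7=21
  -1*8=-8
  2*-4=-8
  -6*-2=12
Sum=17


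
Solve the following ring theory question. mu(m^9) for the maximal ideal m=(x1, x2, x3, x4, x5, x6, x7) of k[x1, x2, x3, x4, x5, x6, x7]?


Graded Nakayama: mu(m^d) = dim_k (m^d/m^(d+1)) = #degree-9 monomials in 7 vars
C(n+d-1,d)=C(15,9)=5005


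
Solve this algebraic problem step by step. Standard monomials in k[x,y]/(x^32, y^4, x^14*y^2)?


k[x,y]/I, I = (x^32, y^4, x^14*y^2)
Rect: 32x4=128. Corner: (32-14)x(4-2)=36.
dim = 128-36 = 92


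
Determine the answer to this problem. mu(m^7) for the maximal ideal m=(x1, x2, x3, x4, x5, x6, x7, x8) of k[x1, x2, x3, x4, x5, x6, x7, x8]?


Graded Nakayama: mu(m^d) = dim_k (m^d/m^(d+1)) = #degree-7 monomials in 8 vars
C(n+d-1,d)=C(14,7)=3432


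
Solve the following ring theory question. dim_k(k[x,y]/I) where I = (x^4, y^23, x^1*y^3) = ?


k[x,y]/I, I = (x^4, y^23, x^1*y^3)
Rect: 4x23=92. Corner: (4-1)x(23-3)=60.
dim = 92-60 = 32


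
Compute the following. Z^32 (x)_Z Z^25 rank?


rank(M(x)N) = rank(M)*rank(N)
32*25 = 800


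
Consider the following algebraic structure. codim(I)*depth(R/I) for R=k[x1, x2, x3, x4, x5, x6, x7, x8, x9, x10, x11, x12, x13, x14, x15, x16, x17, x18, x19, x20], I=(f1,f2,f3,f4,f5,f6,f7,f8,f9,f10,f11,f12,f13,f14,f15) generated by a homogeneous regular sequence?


codim=15, depth=dim(R/I)=20-15=5
Product=15*5=75


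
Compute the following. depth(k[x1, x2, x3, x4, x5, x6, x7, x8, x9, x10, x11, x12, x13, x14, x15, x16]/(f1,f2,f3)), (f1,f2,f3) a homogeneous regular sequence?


depth(R)=16
depth(R/I)=16-3=13


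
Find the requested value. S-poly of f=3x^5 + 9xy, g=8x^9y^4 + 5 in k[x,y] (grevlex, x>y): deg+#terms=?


LT(f)=3x^5, LT(g)=8x^9y^4
lcm(LM)=x^9y^4
S(f,g) (scaled by 24 to clear denominators) = 8x^4y^4*f - 3*g = 72x^5y^5 - 15
2 terms, deg 10.
10+2=12


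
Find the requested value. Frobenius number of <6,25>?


gcd(6,25)=1 => F=ab-a-b=6*25-6-25=150-31=119


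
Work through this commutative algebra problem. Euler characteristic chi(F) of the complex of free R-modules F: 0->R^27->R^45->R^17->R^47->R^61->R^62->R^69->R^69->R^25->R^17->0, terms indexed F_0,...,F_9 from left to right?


chi = sum (-1)^i * rank:
(-1)^0*27=27
(-1)^1*45=-45
(-1)^2*17=17
(-1)^3*47=-47
(-1)^4*61=61
(-1)^5*62=-62
(-1)^6*69=69
(-1)^7*69=-69
(-1)^8*25=25
(-1)^9*17=-17
chi=-41


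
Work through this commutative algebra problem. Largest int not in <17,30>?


gcd(17,30)=1 => F=ab-a-b=17*30-17-30=510-47=463


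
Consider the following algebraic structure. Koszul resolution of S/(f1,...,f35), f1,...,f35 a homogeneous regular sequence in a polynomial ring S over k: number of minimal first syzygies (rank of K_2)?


Regular sequence => Koszul complex is the minimal free resolution.
Syz_1 minimally generated by Koszul relations f_i*e_j - f_j*e_i (i<j): mu(Syz_1) = beta_2 = C(m,2) = m(m-1)/2
m=35
35*34/2 = 595


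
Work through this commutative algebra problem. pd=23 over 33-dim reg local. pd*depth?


pd+depth=33
depth=33-23=10
pd*depth=23*10=230


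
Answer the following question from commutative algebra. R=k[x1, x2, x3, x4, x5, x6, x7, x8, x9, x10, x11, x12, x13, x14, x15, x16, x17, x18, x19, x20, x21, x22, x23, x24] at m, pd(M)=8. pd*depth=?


pd+depth=24
depth=24-8=16
pd*depth=8*16=128


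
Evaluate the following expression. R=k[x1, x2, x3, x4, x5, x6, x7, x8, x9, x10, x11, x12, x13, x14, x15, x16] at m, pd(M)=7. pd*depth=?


pd+depth=16
depth=16-7=9
pd*depth=7*9=63


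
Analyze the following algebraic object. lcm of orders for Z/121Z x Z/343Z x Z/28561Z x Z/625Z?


Exponent = lcm of the cyclic orders; pairwise coprime => product.
11^2*7^3*13^4*5^4=121*343*28561*625=740854489375


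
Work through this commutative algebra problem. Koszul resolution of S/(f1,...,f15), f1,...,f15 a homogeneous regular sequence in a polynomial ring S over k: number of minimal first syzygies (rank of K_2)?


Regular sequence => Koszul complex is the minimal free resolution.
Syz_1 minimally generated by Koszul relations f_i*e_j - f_j*e_i (i<j): mu(Syz_1) = beta_2 = C(m,2) = m(m-1)/2
m=15
15*14/2 = 105


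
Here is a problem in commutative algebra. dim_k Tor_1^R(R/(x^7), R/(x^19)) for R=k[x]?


Tor_1(R/I,R/J)=(I cap J)/IJ=(x^19)/(x^26)
dim=26-19=min(7,19)=7


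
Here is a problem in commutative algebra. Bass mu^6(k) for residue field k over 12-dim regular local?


C(n,i)=C(12,6)=924


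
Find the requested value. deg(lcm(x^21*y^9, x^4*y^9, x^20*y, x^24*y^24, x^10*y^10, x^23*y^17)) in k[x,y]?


lcm = componentwise max:
x: max(21,4,20,24,10,23)=24
y: max(9,9,1,24,10,17)=24
Total=24+24=48


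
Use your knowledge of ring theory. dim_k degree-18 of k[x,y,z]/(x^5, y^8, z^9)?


Need i<5, j<8, k<9 with i+j+k=18.
For each i, j ranges over max(0,18-i-8)..min(7,18-i):
  i=0: j in [10,7] -> 0
  i=1: j in [9,7] -> 0
  i=2: j in [8,7] -> 0
  i=3: j in [7,7] -> 1
  i=4: j in [6,7] -> 2
H(18) = 0+0+0+1+2 = 3


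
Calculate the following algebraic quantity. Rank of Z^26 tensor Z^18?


rank(M(x)N) = rank(M)*rank(N)
26*18 = 468


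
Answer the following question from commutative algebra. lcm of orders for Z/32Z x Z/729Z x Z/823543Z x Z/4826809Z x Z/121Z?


Exponent = lcm of the cyclic orders; pairwise coprime => product.
2^5*3^6*7^7*13^6*11^2=32*729*823543*4826809*121=11220424063135743456


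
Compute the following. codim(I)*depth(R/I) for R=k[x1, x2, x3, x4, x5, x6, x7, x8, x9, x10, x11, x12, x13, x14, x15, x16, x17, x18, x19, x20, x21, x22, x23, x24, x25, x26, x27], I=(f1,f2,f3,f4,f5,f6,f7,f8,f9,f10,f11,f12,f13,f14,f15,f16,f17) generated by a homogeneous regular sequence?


codim=17, depth=dim(R/I)=27-17=10
Product=17*10=170


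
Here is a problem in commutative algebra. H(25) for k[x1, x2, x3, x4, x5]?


C(d+n-1,n-1)=C(29,4)=23751


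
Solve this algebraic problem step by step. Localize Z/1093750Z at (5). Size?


5-primary part: 1093750=5^7*14
Size=5^7=78125


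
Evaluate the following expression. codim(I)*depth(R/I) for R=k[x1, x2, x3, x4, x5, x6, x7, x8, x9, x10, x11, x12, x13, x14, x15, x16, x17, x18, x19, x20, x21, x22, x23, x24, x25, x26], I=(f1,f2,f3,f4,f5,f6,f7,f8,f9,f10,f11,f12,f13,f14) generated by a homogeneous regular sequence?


codim=14, depth=dim(R/I)=26-14=12
Product=14*12=168


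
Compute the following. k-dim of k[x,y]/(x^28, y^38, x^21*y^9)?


k[x,y]/I, I = (x^28, y^38, x^21*y^9)
Rect: 28x38=1064. Corner: (28-21)x(38-9)=203.
dim = 1064-203 = 861


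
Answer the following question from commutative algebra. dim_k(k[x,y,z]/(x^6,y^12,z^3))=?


Basis: x^iy^jz^k, i<6,j<12,k<3
6*12*3=216


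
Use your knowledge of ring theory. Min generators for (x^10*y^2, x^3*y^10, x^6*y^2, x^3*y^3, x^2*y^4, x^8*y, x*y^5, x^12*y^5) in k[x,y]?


Remove redundant (divisible by others).
x^12*y^5 redundant.
x^10*y^2 redundant.
x^3*y^10 redundant.
Min: x^8*y, x^6*y^2, x^3*y^3, x^2*y^4, x*y^5
Count=5


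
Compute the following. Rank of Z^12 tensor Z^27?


rank(M(x)N) = rank(M)*rank(N)
12*27 = 324


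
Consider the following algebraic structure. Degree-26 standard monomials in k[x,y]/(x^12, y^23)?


k[x,y], I = (x^12, y^23), d = 26
Need i < 12 and d-i < 23.
Range: 4 <= i <= 11.
H(26) = 8


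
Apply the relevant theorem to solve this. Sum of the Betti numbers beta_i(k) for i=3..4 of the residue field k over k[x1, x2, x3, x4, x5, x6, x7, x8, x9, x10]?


Koszul resolution: beta_i(k)=C(n,i), n=10
C(10,3)=120, C(10,4)=210
Sum=330


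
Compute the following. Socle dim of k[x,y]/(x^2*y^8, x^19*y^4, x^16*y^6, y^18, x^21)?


Socle = ann(m) = span of standard monomials u with x*u, y*u in I (staircase corners).
Minimal generators: x^21, x^19*y^4, x^16*y^6, x^2*y^8, y^18
Corners: xy^17, x^15y^7, x^18y^5, x^20y^3
Socle dim=4


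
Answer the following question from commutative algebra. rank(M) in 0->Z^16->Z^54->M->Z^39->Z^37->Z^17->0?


Alt sum=0:
(-1)^0*16 + (-1)^1*54 + (-1)^2*? + (-1)^3*39 + (-1)^4*37 + (-1)^5*17=0
rank(M)=57


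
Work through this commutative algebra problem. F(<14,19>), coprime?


gcd(14,19)=1 => F=ab-a-b=14*19-14-19=266-33=233


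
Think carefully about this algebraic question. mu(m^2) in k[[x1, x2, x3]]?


C(n+d-1,d)=C(4,2)=6


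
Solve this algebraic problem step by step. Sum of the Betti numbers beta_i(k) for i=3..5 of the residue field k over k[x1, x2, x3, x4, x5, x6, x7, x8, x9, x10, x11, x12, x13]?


Koszul resolution: beta_i(k)=C(n,i), n=13
C(13,3)=286, C(13,4)=715, C(13,5)=1287
Sum=2288


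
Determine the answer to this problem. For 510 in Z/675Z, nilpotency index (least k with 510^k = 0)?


510^k mod 675:
k=1: 510
k=2: 225
k=3: 0
First zero at k = 3


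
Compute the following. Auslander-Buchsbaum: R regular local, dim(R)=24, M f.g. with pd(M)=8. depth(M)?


pd+depth=depth(R)=24
depth=24-8=16


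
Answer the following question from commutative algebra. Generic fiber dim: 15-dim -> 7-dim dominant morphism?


dim(fiber)=dim(X)-dim(Y)=15-7=8


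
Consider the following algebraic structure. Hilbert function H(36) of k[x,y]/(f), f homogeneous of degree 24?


H(t)=d for t>=d-1.
d=24, t=36
H(36)=24


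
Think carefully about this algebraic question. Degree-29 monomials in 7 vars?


C(d+n-1,n-1)=C(35,6)=1623160


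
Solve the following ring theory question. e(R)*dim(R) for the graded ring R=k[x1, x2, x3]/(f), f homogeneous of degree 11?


e(R)=deg(f)=11, dim(R)=3-1=2
e*dim=11*2=22


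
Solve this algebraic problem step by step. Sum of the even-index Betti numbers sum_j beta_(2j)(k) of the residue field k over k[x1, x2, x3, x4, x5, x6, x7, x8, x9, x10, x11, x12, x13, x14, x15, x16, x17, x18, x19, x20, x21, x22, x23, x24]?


Koszul resolution: beta_i(k)=C(n,i), n=24
sum_even C(24,i) = 2^(n-1) = 2^23 = 8388608


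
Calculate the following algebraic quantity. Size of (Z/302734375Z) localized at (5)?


5-primary part: 302734375=5^10*31
Size=5^10=9765625


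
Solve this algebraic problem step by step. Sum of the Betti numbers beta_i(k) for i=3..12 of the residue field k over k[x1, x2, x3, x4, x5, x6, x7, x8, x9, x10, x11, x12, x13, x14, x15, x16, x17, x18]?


Koszul resolution: beta_i(k)=C(n,i), n=18
C(18,3)=816, C(18,4)=3060, C(18,5)=8568, C(18,6)=18564, C(18,7)=31824, C(18,8)=43758, C(18,9)=48620, C(18,10)=43758, C(18,11)=31824, C(18,12)=18564
Sum=249356


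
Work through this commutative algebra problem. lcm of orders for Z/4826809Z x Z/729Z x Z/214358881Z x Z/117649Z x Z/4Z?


Exponent = lcm of the cyclic orders; pairwise coprime => product.
13^6*3^6*11^8*7^6*2^2=4826809*729*214358881*117649*4=354958315602014657368836


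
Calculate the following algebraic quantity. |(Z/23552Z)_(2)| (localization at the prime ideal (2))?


2-primary part: 23552=2^10*23
Size=2^10=1024


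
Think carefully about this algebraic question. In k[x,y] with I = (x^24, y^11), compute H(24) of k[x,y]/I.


k[x,y], I = (x^24, y^11), d = 24
Need i < 24 and d-i < 11.
Range: 14 <= i <= 23.
H(24) = 10


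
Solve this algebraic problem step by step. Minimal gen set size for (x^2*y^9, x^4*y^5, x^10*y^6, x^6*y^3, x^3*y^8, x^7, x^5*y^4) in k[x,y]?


Remove redundant (divisible by others).
x^10*y^6 redundant.
Min: x^7, x^6*y^3, x^5*y^4, x^4*y^5, x^3*y^8, x^2*y^9
Count=6


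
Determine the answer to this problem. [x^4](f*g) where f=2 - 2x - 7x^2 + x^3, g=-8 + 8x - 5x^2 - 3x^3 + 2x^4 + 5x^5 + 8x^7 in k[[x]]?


[x^4] = sum a_i*b_j, i+j=4
  2*2=4
  -2*-3=6
  -7*-5=35
  1*8=8
Sum=53


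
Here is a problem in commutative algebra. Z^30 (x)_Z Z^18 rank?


rank(M(x)N) = rank(M)*rank(N)
30*18 = 540


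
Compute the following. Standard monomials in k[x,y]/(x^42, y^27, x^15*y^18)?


k[x,y]/I, I = (x^42, y^27, x^15*y^18)
Rect: 42x27=1134. Corner: (42-15)x(27-18)=243.
dim = 1134-243 = 891


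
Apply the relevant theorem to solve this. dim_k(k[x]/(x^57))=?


Basis: 1,x,...,x^56
dim=57


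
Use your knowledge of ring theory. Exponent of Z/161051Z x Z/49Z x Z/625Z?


Exponent = lcm of the cyclic orders; pairwise coprime => product.
11^5*7^2*5^4=161051*49*625=4932186875


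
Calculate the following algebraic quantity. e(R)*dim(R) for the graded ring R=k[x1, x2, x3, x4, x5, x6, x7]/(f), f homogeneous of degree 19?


e(R)=deg(f)=19, dim(R)=7-1=6
e*dim=19*6=114


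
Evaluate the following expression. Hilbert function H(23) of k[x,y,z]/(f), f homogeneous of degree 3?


C(25,2)-C(22,2)=300-231=69


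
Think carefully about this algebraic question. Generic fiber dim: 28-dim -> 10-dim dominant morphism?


dim(fiber)=dim(X)-dim(Y)=28-10=18


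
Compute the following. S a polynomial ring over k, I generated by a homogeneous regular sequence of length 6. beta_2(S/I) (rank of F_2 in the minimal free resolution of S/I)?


Regular sequence => Koszul complex is the minimal free resolution.
Syz_1 minimally generated by Koszul relations f_i*e_j - f_j*e_i (i<j): mu(Syz_1) = beta_2 = C(m,2) = m(m-1)/2
m=6
6*5/2 = 15


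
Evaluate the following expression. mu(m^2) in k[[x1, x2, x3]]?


C(n+d-1,d)=C(4,2)=6


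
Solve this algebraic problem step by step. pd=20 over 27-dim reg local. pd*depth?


pd+depth=27
depth=27-20=7
pd*depth=20*7=140


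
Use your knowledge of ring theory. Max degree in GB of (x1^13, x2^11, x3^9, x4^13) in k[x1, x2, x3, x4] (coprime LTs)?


Pure powers, coprime LTs => already GB.
Degrees: 13, 11, 9, 13
Max=13


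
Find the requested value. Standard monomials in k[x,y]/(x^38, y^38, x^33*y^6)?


k[x,y]/I, I = (x^38, y^38, x^33*y^6)
Rect: 38x38=1444. Corner: (38-33)x(38-6)=160.
dim = 1444-160 = 1284


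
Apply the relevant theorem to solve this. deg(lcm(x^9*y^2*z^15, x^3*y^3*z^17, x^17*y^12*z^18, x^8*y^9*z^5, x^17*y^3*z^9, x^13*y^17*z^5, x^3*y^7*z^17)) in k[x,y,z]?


lcm = componentwise max:
x: max(9,3,17,8,17,13,3)=17
y: max(2,3,12,9,3,17,7)=17
z: max(15,17,18,5,9,5,17)=18
Total=17+17+18=52


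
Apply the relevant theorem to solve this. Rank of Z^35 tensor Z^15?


rank(M(x)N) = rank(M)*rank(N)
35*15 = 525


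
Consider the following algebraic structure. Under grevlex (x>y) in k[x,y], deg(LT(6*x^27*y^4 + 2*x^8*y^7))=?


LT: 6*x^27*y^4
deg_x=27, deg_y=4
Total=27+4=31


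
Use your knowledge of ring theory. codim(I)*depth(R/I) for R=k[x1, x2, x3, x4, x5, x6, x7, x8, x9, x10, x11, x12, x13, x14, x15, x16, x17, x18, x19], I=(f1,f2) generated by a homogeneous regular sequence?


codim=2, depth=dim(R/I)=19-2=17
Product=2*17=34


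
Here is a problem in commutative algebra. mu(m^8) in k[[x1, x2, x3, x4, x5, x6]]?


C(n+d-1,d)=C(13,8)=1287


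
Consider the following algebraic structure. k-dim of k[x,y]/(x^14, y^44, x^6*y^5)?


k[x,y]/I, I = (x^14, y^44, x^6*y^5)
Rect: 14x44=616. Corner: (14-6)x(44-5)=312.
dim = 616-312 = 304


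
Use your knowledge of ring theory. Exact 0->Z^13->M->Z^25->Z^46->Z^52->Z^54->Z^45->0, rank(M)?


Alt sum=0:
(-1)^0*13 + (-1)^1*? + (-1)^2*25 + (-1)^3*46 + (-1)^4*52 + (-1)^5*54 + (-1)^6*45=0
rank(M)=35


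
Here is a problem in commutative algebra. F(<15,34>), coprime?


gcd(15,34)=1 => F=ab-a-b=15*34-15-34=510-49=461


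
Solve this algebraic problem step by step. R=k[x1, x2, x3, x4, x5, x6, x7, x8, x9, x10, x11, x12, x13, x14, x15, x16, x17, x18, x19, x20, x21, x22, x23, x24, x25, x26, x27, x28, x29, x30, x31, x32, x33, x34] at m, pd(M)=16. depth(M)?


pd+depth=depth(R)=34
depth=34-16=18


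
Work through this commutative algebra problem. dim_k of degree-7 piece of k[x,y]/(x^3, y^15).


k[x,y], I = (x^3, y^15), d = 7
Need i < 3 and d-i < 15.
Range: 0 <= i <= 2.
H(7) = 3


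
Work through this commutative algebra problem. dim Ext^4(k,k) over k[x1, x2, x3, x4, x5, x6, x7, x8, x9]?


C(n,i)=C(9,4)=126


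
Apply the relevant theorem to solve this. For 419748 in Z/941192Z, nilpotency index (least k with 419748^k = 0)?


419748^k mod 941192:
k=1: 419748
k=2: 64680
k=3: 617400
k=4: 845152
k=5: 537824
k=6: 0
First zero at k = 6


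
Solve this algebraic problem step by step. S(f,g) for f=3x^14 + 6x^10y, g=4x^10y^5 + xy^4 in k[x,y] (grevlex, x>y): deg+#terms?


LT(f)=3x^14, LT(g)=4x^10y^5
lcm(LM)=x^14y^5
S(f,g) (scaled by 12 to clear denominators) = 4y^5*f - 3x^4*g = 24x^10y^6 - 3x^5y^4
2 terms, deg 16.
16+2=18


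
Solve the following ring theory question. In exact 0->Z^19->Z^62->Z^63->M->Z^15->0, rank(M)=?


Alt sum=0:
(-1)^0*19 + (-1)^1*62 + (-1)^2*63 + (-1)^3*? + (-1)^4*15=0
rank(M)=35


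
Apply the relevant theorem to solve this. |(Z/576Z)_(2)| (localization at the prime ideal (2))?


2-primary part: 576=2^6*9
Size=2^6=64


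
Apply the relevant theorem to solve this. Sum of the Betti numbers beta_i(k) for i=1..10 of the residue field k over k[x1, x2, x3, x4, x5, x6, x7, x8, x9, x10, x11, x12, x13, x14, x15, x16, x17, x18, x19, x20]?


Koszul resolution: beta_i(k)=C(n,i), n=20
C(20,1)=20, C(20,2)=190, C(20,3)=1140, C(20,4)=4845, C(20,5)=15504, C(20,6)=38760, C(20,7)=77520, C(20,8)=125970, C(20,9)=167960, C(20,10)=184756
Sum=616665


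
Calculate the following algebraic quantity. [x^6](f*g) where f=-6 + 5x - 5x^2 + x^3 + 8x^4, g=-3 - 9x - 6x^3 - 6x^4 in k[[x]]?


[x^6] = sum a_i*b_j, i+j=6
  -5*-6=30
  1*-6=-6
Sum=24


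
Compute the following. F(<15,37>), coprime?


gcd(15,37)=1 => F=ab-a-b=15*37-15-37=555-52=503


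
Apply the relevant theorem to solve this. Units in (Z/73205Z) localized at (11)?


Local ring = Z/14641Z.
phi(14641) = 11^3*(11-1) = 13310


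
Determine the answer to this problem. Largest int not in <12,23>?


gcd(12,23)=1 => F=ab-a-b=12*23-12-23=276-35=241


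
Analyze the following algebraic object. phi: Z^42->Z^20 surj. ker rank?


rank(ker) = 42-20 = 22


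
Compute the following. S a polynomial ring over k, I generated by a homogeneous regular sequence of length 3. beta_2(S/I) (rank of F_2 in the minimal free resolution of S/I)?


Regular sequence => Koszul complex is the minimal free resolution.
Syz_1 minimally generated by Koszul relations f_i*e_j - f_j*e_i (i<j): mu(Syz_1) = beta_2 = C(m,2) = m(m-1)/2
m=3
3*2/2 = 3


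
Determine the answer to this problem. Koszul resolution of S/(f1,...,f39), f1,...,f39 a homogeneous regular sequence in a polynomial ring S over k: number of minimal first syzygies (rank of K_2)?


Regular sequence => Koszul complex is the minimal free resolution.
Syz_1 minimally generated by Koszul relations f_i*e_j - f_j*e_i (i<j): mu(Syz_1) = beta_2 = C(m,2) = m(m-1)/2
m=39
39*38/2 = 741


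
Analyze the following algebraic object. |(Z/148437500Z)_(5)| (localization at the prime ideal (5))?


5-primary part: 148437500=5^9*76
Size=5^9=1953125


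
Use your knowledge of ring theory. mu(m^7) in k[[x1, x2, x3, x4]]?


C(n+d-1,d)=C(10,7)=120


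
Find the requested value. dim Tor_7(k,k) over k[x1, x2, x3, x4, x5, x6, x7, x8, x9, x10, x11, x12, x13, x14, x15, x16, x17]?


Koszul: C(n,i)=C(17,7)=19448


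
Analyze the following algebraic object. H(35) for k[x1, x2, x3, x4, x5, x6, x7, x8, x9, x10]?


C(d+n-1,n-1)=C(44,9)=708930508


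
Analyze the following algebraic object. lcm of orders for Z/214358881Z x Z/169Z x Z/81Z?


Exponent = lcm of the cyclic orders; pairwise coprime => product.
11^8*13^2*3^4=214358881*169*81=2934358722009


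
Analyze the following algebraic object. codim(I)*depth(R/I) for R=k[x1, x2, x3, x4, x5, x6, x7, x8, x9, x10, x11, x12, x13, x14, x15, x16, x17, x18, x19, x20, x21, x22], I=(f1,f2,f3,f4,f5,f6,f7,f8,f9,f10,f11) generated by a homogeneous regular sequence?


codim=11, depth=dim(R/I)=22-11=11
Product=11*11=121


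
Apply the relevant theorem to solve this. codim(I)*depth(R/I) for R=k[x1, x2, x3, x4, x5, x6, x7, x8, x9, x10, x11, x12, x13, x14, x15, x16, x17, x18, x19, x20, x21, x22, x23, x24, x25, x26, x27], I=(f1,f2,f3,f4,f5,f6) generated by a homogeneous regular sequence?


codim=6, depth=dim(R/I)=27-6=21
Product=6*21=126


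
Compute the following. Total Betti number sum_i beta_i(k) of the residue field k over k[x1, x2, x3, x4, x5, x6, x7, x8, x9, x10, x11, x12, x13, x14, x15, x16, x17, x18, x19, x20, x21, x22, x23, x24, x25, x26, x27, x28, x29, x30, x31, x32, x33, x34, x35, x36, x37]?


Koszul resolution: beta_i(k)=C(n,i), n=37
sum_i C(37,i) = 2^37 = 137438953472


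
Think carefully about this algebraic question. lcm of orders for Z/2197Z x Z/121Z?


Exponent = lcm of the cyclic orders; pairwise coprime => product.
13^3*11^2=2197*121=265837


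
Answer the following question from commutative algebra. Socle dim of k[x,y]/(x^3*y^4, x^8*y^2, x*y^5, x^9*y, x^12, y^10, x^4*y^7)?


Socle = ann(m) = span of standard monomials u with x*u, y*u in I (staircase corners).
Redundant generators: x^4*y^7
Minimal generators: x^12, x^9*y, x^8*y^2, x^3*y^4, x*y^5, y^10
Corners: y^9, x^2y^4, x^7y^3, x^8y, x^11
Socle dim=5


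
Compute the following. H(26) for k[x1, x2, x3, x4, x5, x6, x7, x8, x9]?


C(d+n-1,n-1)=C(34,8)=18156204


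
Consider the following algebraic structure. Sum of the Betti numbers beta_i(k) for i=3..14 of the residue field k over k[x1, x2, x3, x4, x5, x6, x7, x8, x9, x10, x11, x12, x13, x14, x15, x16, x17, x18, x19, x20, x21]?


Koszul resolution: beta_i(k)=C(n,i), n=21
C(21,3)=1330, C(21,4)=5985, C(21,5)=20349, C(21,6)=54264, C(21,7)=116280, C(21,8)=203490, C(21,9)=293930, C(21,10)=352716, C(21,11)=352716, C(21,12)=293930, C(21,13)=203490, C(21,14)=116280
Sum=2014760


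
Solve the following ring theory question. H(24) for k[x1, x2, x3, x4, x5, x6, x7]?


C(d+n-1,n-1)=C(30,6)=593775


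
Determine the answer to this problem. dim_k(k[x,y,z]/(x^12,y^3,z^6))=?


Basis: x^iy^jz^k, i<12,j<3,k<6
12*3*6=216


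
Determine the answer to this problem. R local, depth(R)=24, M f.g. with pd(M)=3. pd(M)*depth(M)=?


pd+depth=24
depth=24-3=21
pd*depth=3*21=63


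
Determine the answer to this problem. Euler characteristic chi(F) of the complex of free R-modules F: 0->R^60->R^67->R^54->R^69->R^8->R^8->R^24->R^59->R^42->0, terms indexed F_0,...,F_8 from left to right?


chi = sum (-1)^i * rank:
(-1)^0*60=60
(-1)^1*67=-67
(-1)^2*54=54
(-1)^3*69=-69
(-1)^4*8=8
(-1)^5*8=-8
(-1)^6*24=24
(-1)^7*59=-59
(-1)^8*42=42
chi=-15


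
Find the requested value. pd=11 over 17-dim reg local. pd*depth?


pd+depth=17
depth=17-11=6
pd*depth=11*6=66


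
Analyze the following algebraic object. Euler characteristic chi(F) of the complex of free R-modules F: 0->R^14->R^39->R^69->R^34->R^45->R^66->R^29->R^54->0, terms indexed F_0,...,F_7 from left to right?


chi = sum (-1)^i * rank:
(-1)^0*14=14
(-1)^1*39=-39
(-1)^2*69=69
(-1)^3*34=-34
(-1)^4*45=45
(-1)^5*66=-66
(-1)^6*29=29
(-1)^7*54=-54
chi=-36


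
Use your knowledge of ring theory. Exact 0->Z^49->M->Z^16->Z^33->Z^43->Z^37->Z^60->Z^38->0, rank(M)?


Alt sum=0:
(-1)^0*49 + (-1)^1*? + (-1)^2*16 + (-1)^3*33 + (-1)^4*43 + (-1)^5*37 + (-1)^6*60 + (-1)^7*38=0
rank(M)=60
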